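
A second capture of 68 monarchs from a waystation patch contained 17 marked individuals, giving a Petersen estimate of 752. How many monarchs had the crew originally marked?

M = 188

From N = M·C/R: M = N·R / C = 752·17 / 68 = 12784 / 68 = 188.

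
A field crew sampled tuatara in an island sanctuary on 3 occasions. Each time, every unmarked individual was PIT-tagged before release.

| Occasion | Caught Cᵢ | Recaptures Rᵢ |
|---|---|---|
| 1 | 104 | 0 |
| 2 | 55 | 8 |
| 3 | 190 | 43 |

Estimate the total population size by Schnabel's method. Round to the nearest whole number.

N ≈ 675

Marked at large before each occasion: Mᵢ = Σⱼ<ᵢ (Cⱼ − Rⱼ) → M1=0, M2=104, M3=151
Σ MᵢCᵢ = 0·104 + 104·55 + 151·190 = 0 + 5720 + 28690 = 34410
Σ Rᵢ = 0 + 8 + 43 = 51
N̂ = 34410 / 51 ≈ 674.7 → 675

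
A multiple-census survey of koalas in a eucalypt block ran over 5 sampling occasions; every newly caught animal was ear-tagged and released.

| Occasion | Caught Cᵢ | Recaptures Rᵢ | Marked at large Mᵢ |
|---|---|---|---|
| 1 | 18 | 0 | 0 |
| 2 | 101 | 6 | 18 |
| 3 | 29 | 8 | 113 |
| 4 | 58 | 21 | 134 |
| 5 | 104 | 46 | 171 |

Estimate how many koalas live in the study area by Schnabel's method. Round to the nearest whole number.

N ≈ 378

Σ MᵢCᵢ = 0·18 + 18·101 + 113·29 + 134·58 + 171·104 = 0 + 1818 + 3277 + 7772 + 17784 = 30651
Σ Rᵢ = 0 + 6 + 8 + 21 + 46 = 81
N̂ = 30651 / 81 ≈ 378.4 → 378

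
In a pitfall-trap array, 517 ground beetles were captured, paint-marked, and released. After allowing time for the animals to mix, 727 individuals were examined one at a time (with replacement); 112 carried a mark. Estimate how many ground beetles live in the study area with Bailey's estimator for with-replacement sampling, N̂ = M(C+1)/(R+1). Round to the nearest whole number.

N ≈ 3331

N̂ = 517·(727+1)/(112+1) = 517·728/113 = 376376/113 ≈ 3330.8 → 3331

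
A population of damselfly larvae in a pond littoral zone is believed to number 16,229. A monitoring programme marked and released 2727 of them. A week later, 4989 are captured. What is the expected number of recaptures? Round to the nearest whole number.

Expected recaptures E[R] = M·C / N.
E[R] = 2727 × 4989 / 16229 = 13605003 / 16229 ≈ 838.3 → 838

expected recaptures ≈ 838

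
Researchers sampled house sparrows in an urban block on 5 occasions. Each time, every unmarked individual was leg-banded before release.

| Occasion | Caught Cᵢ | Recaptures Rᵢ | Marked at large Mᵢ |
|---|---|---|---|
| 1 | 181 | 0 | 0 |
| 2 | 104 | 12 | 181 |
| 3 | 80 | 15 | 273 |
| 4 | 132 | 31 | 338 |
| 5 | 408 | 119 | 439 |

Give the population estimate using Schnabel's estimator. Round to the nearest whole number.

Σ MᵢCᵢ = 0·181 + 181·104 + 273·80 + 338·132 + 439·408 = 0 + 18824 + 21840 + 44616 + 179112 = 264392
Σ Rᵢ = 0 + 12 + 15 + 31 + 119 = 177
N̂ = 264392 / 177 ≈ 1493.7 → 1494

N ≈ 1494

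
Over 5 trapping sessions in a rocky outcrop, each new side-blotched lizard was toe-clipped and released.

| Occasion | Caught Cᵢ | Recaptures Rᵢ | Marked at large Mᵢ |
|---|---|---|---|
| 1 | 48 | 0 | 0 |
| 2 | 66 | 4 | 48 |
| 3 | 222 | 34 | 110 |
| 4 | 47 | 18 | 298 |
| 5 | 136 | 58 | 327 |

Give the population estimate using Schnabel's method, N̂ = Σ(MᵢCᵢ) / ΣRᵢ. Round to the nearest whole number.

Σ MᵢCᵢ = 0·48 + 48·66 + 110·222 + 298·47 + 327·136 = 0 + 3168 + 24420 + 14006 + 44472 = 86066
Σ Rᵢ = 0 + 4 + 34 + 18 + 58 = 114
N̂ = 86066 / 114 ≈ 755.0 → 755

N ≈ 755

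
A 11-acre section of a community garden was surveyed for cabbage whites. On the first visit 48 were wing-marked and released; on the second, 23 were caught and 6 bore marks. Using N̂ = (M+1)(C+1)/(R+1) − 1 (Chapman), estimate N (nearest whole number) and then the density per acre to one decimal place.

N̂ = 49·24/7 − 1 = 1176/7 − 1 = 167
Density = N̂ / area = 167 / 11 ≈ 15.18 → 15.2 per acre

density ≈ 15.2 cabbage whites per acre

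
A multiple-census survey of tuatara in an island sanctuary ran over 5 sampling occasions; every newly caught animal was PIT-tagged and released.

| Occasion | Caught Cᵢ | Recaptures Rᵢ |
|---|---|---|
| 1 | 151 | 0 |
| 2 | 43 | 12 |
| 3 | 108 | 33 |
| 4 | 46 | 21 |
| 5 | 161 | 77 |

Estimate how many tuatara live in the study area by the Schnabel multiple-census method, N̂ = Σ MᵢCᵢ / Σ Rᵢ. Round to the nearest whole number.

N ≈ 583

Marked at large before each occasion: Mᵢ = Σⱼ<ᵢ (Cⱼ − Rⱼ) → M1=0, M2=151, M3=182, M4=257, M5=282
Σ MᵢCᵢ = 0·151 + 151·43 + 182·108 + 257·46 + 282·161 = 0 + 6493 + 19656 + 11822 + 45402 = 83373
Σ Rᵢ = 0 + 12 + 33 + 21 + 77 = 143
N̂ = 83373 / 143 ≈ 583.0 → 583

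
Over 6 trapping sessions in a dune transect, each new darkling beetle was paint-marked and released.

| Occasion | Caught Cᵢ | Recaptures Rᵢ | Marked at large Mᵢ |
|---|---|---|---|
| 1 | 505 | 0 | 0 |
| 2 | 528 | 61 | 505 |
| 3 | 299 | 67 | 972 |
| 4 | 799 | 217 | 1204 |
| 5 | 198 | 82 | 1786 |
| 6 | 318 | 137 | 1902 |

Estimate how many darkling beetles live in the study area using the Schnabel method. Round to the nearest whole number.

Σ MᵢCᵢ = 0·505 + 505·528 + 972·299 + 1204·799 + 1786·198 + 1902·318 = 0 + 266640 + 290628 + 961996 + 353628 + 604836 = 2477728
Σ Rᵢ = 0 + 61 + 67 + 217 + 82 + 137 = 564
N̂ = 2477728 / 564 ≈ 4393.1 → 4393

N ≈ 4393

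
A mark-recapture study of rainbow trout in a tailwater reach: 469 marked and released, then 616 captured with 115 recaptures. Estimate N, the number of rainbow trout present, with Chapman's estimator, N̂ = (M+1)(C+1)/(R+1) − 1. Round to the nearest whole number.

N ≈ 2499

N̂ = (469+1)(616+1)/(115+1) − 1 = 470·617/116 − 1
= 289990/116 − 1 ≈ 2499.9 − 1 ≈ 2498.9 → 2499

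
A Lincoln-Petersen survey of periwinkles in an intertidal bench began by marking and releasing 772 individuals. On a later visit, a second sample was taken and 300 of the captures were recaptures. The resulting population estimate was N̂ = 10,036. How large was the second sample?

From N = M·C/R: C = N·R / M = 10036·300 / 772 = 3010800 / 772 = 3900.

C = 3900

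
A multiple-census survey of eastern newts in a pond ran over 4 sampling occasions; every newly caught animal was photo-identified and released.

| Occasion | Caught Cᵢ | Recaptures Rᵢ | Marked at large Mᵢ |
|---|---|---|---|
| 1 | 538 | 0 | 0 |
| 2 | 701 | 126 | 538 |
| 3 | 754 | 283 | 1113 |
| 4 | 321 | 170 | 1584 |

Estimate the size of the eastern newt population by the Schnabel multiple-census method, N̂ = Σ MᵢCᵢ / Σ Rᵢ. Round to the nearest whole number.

Σ MᵢCᵢ = 0·538 + 538·701 + 1113·754 + 1584·321 = 0 + 377138 + 839202 + 508464 = 1724804
Σ Rᵢ = 0 + 126 + 283 + 170 = 579
N̂ = 1724804 / 579 ≈ 2978.9 → 2979

N ≈ 2979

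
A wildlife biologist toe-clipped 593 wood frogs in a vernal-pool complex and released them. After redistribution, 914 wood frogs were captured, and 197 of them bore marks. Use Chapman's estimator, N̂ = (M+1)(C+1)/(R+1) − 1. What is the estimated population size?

N̂ = (593+1)(914+1)/(197+1) − 1 = 594·915/198 − 1
= 543510/198 − 1 = 2745 − 1 = 2744

N = 2744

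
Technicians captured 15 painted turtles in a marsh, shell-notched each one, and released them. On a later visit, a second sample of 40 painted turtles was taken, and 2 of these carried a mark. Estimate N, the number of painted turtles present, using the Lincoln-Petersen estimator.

N = 300

The marked fraction in the recapture sample should equal the marked fraction in the population: 2/40 = 15/N.
N = (15 × 40) / 2 = 600 / 2 = 300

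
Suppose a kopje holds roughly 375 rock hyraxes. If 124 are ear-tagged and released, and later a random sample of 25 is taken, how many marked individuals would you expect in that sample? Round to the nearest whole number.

The marked fraction of the population is 124/375, so in a sample of 25 expect C·(M/N) marked.
E[R] = 124 × 25 / 375 = 3100 / 375 ≈ 8.3 → 8

expected recaptures ≈ 8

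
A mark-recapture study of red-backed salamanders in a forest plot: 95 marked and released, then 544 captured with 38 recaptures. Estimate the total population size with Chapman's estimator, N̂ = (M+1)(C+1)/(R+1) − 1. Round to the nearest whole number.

N̂ = (95+1)(544+1)/(38+1) − 1 = 96·545/39 − 1
= 52320/39 − 1 ≈ 1341.5 − 1 ≈ 1340.5 → 1341

N ≈ 1341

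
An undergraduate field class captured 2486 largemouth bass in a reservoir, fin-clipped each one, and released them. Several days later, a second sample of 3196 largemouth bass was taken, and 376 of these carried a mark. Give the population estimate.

Lincoln-Petersen assumes M/N = R/C, so N = M·C / R.
N = (2486 × 3196) / 376 = 7945256 / 376 = 21131

N = 21,131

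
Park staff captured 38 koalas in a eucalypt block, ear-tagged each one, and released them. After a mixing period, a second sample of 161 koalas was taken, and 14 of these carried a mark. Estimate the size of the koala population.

N = (38 × 161) / 14 = 6118 / 14 = 437

N = 437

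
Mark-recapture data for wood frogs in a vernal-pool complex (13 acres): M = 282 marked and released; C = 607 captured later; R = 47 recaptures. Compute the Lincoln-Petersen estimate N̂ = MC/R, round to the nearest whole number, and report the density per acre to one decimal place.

N̂ = 282·607/47 = 171174/47 = 3642
Density = N̂ / area = 3642 / 13 ≈ 280.15 → 280.2 per acre

density ≈ 280.2 wood frogs per acre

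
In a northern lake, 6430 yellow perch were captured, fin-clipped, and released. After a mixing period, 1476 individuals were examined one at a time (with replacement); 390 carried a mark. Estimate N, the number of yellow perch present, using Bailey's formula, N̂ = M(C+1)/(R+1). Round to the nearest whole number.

N ≈ 24,289

N̂ = 6430·(1476+1)/(390+1) = 6430·1477/391 = 9497110/391 ≈ 24289.3 → 24289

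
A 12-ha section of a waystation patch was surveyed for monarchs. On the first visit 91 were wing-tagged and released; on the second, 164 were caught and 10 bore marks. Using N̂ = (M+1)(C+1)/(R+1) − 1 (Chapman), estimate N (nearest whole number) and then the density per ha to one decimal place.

density ≈ 114.9 monarchs per ha

N̂ = 92·165/11 − 1 = 15180/11 − 1 = 1379
Density = N̂ / area = 1379 / 12 ≈ 114.92 → 114.9 per ha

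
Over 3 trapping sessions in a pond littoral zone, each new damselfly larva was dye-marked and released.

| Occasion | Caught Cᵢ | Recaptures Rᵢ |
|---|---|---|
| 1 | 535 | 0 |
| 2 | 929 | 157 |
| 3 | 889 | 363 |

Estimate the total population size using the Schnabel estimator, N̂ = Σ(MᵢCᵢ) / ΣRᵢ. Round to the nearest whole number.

N ≈ 3190

Marked at large before each occasion: Mᵢ = Σⱼ<ᵢ (Cⱼ − Rⱼ) → M1=0, M2=535, M3=1307
Σ MᵢCᵢ = 0·535 + 535·929 + 1307·889 = 0 + 497015 + 1161923 = 1658938
Σ Rᵢ = 0 + 157 + 363 = 520
N̂ = 1658938 / 520 ≈ 3190.3 → 3190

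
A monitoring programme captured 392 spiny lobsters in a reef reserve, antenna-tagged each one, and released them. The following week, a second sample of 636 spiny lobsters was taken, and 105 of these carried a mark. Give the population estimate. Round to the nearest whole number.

N ≈ 2374

The marked fraction in the recapture sample should equal the marked fraction in the population: 105/636 = 392/N.
N = (392 × 636) / 105 = 249312 / 105 ≈ 2374.4 → 2374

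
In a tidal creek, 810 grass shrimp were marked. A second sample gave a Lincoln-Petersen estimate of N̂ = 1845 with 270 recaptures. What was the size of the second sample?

C = 615

From N = M·C/R: C = N·R / M = 1845·270 / 810 = 498150 / 810 = 615.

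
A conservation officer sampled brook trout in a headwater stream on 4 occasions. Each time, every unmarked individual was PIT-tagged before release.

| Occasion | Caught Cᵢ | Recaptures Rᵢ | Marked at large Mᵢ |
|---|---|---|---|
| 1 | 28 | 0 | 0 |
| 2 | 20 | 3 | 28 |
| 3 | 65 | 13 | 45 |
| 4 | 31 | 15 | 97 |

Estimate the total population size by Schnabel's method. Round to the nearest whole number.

Σ MᵢCᵢ = 0·28 + 28·20 + 45·65 + 97·31 = 0 + 560 + 2925 + 3007 = 6492
Σ Rᵢ = 0 + 3 + 13 + 15 = 31
N̂ = 6492 / 31 ≈ 209.4 → 209

N ≈ 209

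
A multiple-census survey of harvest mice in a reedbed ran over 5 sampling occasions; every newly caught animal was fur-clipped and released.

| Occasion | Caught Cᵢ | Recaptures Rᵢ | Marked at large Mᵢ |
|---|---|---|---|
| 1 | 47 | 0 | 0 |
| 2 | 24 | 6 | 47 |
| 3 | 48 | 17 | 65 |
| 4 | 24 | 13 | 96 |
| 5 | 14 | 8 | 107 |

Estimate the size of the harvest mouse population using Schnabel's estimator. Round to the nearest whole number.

Σ MᵢCᵢ = 0·47 + 47·24 + 65·48 + 96·24 + 107·14 = 0 + 1128 + 3120 + 2304 + 1498 = 8050
Σ Rᵢ = 0 + 6 + 17 + 13 + 8 = 44
N̂ = 8050 / 44 ≈ 183.0 → 183

N ≈ 183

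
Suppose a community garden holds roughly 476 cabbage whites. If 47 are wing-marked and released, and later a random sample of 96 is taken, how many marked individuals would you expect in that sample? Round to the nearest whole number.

expected recaptures ≈ 9

Expected recaptures E[R] = M·C / N.
E[R] = 47 × 96 / 476 = 4512 / 476 ≈ 9.48 → 9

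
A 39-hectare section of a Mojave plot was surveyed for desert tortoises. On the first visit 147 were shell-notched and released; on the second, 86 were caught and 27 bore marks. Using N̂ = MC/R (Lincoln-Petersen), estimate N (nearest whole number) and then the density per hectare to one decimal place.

N̂ = 147·86/27 = 12642/27 ≈ 468.2 → 468
Density = N̂ / area = 468 / 39 = 12.0 per hectare

density ≈ 12.0 desert tortoises per hectare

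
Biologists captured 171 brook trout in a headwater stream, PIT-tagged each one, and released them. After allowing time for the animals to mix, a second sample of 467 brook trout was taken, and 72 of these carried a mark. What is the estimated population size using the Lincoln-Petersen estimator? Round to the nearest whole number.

N ≈ 1109

Lincoln-Petersen assumes M/N = R/C, so N = M·C / R.
N = (171 × 467) / 72 = 79857 / 72 ≈ 1109.1 → 1109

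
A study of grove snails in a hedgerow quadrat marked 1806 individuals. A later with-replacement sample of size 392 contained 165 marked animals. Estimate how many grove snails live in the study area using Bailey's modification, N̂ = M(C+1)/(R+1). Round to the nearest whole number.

N̂ = 1806·(392+1)/(165+1) = 1806·393/166 = 709758/166 ≈ 4275.7 → 4276

N ≈ 4276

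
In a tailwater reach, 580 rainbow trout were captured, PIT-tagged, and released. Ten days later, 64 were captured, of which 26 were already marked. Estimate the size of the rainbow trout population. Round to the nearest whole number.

N ≈ 1428

The marked fraction in the recapture sample should equal the marked fraction in the population: 26/64 = 580/N.
N = (580 × 64) / 26 = 37120 / 26 ≈ 1427.7 → 1428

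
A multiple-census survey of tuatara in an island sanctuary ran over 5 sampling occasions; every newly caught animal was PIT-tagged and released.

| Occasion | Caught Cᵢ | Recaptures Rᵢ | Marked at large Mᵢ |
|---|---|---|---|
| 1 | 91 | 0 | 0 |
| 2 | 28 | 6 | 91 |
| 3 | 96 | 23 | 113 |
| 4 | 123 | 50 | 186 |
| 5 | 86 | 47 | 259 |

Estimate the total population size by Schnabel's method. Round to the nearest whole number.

N ≈ 465

Σ MᵢCᵢ = 0·91 + 91·28 + 113·96 + 186·123 + 259·86 = 0 + 2548 + 10848 + 22878 + 22274 = 58548
Σ Rᵢ = 0 + 6 + 23 + 50 + 47 = 126
N̂ = 58548 / 126 ≈ 464.7 → 465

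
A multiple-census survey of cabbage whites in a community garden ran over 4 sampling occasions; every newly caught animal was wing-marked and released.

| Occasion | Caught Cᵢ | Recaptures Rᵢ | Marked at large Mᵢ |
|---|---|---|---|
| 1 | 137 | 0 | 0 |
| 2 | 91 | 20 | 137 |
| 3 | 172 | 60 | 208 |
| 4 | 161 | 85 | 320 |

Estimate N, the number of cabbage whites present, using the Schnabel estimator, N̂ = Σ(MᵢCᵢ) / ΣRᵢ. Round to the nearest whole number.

N ≈ 605

Σ MᵢCᵢ = 0·137 + 137·91 + 208·172 + 320·161 = 0 + 12467 + 35776 + 51520 = 99763
Σ Rᵢ = 0 + 20 + 60 + 85 = 165
N̂ = 99763 / 165 ≈ 604.6 → 605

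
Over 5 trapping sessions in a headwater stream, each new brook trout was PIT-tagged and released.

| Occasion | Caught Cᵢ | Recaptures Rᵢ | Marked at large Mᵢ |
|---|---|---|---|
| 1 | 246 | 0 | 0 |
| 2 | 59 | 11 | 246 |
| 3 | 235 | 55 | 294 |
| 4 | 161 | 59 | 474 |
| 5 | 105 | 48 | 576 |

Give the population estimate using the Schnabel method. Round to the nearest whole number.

N ≈ 1274

Σ MᵢCᵢ = 0·246 + 246·59 + 294·235 + 474·161 + 576·105 = 0 + 14514 + 69090 + 76314 + 60480 = 220398
Σ Rᵢ = 0 + 11 + 55 + 59 + 48 = 173
N̂ = 220398 / 173 ≈ 1274.0 → 1274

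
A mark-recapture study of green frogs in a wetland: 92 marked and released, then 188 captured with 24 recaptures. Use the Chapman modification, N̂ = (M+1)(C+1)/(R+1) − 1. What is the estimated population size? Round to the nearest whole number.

N ≈ 702

N̂ = (92+1)(188+1)/(24+1) − 1 = 93·189/25 − 1
= 17577/25 − 1 ≈ 703.1 − 1 ≈ 702.1 → 702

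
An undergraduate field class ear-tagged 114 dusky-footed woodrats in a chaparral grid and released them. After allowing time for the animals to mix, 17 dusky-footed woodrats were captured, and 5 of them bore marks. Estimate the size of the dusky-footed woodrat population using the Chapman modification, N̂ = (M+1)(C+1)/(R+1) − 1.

N̂ = (114+1)(17+1)/(5+1) − 1 = 115·18/6 − 1
= 2070/6 − 1 = 345 − 1 = 344

N = 344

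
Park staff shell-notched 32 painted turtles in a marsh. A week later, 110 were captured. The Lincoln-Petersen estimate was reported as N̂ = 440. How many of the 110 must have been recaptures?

R = 8

From N = M·C/R: R = M·C / N = 32·110 / 440 = 3520 / 440 = 8.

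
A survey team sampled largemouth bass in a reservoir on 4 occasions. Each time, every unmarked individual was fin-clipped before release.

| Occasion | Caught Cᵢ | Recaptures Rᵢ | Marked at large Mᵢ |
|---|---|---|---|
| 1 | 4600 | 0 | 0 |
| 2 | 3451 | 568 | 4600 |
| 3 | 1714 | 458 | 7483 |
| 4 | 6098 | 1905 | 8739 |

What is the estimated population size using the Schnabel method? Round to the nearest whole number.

N ≈ 27,974

Σ MᵢCᵢ = 0·4600 + 4600·3451 + 7483·1714 + 8739·6098 = 0 + 15874600 + 12825862 + 53290422 = 81990884
Σ Rᵢ = 0 + 568 + 458 + 1905 = 2931
N̂ = 81990884 / 2931 ≈ 27973.7 → 27974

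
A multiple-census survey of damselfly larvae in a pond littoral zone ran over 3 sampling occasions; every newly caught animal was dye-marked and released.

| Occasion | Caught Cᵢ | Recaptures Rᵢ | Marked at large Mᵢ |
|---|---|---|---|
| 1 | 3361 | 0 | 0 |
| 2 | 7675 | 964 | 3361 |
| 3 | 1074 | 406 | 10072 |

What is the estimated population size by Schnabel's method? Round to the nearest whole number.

N ≈ 26,725

Σ MᵢCᵢ = 0·3361 + 3361·7675 + 10072·1074 = 0 + 25795675 + 10817328 = 36613003
Σ Rᵢ = 0 + 964 + 406 = 1370
N̂ = 36613003 / 1370 ≈ 26724.8 → 26725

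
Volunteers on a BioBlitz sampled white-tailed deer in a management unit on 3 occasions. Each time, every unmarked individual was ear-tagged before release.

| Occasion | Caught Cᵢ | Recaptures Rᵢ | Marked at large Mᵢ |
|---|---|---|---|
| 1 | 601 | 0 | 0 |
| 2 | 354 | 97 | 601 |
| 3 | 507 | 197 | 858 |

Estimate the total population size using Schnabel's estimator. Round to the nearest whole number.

Σ MᵢCᵢ = 0·601 + 601·354 + 858·507 = 0 + 212754 + 435006 = 647760
Σ Rᵢ = 0 + 97 + 197 = 294
N̂ = 647760 / 294 ≈ 2203.3 → 2203

N ≈ 2203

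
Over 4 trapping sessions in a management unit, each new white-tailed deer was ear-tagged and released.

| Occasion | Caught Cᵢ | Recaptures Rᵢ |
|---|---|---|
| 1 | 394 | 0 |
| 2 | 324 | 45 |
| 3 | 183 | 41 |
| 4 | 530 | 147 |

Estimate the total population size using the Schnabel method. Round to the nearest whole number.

Marked at large before each occasion: Mᵢ = Σⱼ<ᵢ (Cⱼ − Rⱼ) → M1=0, M2=394, M3=673, M4=815
Σ MᵢCᵢ = 0·394 + 394·324 + 673·183 + 815·530 = 0 + 127656 + 123159 + 431950 = 682765
Σ Rᵢ = 0 + 45 + 41 + 147 = 233
N̂ = 682765 / 233 ≈ 2930.3 → 2930

N ≈ 2930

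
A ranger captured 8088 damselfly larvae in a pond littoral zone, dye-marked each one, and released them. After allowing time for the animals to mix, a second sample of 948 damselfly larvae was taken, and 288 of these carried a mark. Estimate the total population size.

N = 26,623

N = (8088 × 948) / 288 = 7667424 / 288 = 26623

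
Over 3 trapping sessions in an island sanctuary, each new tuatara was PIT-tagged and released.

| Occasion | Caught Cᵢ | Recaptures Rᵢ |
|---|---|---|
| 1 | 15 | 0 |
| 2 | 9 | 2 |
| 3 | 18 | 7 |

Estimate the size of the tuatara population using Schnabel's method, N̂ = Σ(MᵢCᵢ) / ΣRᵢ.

Marked at large before each occasion: Mᵢ = Σⱼ<ᵢ (Cⱼ − Rⱼ) → M1=0, M2=15, M3=22
Σ MᵢCᵢ = 0·15 + 15·9 + 22·18 = 0 + 135 + 396 = 531
Σ Rᵢ = 0 + 2 + 7 = 9
N̂ = 531 / 9 = 59

N = 59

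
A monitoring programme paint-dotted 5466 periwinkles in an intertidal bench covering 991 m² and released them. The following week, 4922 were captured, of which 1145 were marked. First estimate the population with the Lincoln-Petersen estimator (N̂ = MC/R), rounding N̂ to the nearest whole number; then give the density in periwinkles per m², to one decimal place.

N̂ = 5466·4922/1145 = 26903652/1145 ≈ 23496.6 → 23497
Density = N̂ / area = 23497 / 991 ≈ 23.71 → 23.7 per m²

density ≈ 23.7 periwinkles per m²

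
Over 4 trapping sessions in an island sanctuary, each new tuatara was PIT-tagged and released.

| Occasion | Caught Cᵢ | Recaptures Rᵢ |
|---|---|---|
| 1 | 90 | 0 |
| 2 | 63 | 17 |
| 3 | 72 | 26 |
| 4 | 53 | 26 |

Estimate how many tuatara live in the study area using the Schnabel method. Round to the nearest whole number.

Marked at large before each occasion: Mᵢ = Σⱼ<ᵢ (Cⱼ − Rⱼ) → M1=0, M2=90, M3=136, M4=182
Σ MᵢCᵢ = 0·90 + 90·63 + 136·72 + 182·53 = 0 + 5670 + 9792 + 9646 = 25108
Σ Rᵢ = 0 + 17 + 26 + 26 = 69
N̂ = 25108 / 69 ≈ 363.9 → 364

N ≈ 364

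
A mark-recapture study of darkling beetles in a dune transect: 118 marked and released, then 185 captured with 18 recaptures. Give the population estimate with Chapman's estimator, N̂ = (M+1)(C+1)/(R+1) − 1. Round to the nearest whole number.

N̂ = (118+1)(185+1)/(18+1) − 1 = 119·186/19 − 1
= 22134/19 − 1 ≈ 1164.9 − 1 ≈ 1163.9 → 1164

N ≈ 1164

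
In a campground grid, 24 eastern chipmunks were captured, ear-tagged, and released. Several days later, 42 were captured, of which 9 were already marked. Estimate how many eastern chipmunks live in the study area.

N = 112

The marked fraction in the recapture sample should equal the marked fraction in the population: 9/42 = 24/N.
N = (24 × 42) / 9 = 1008 / 9 = 112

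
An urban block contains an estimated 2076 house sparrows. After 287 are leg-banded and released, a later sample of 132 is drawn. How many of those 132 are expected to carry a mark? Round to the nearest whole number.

The marked fraction of the population is 287/2076, so in a sample of 132 expect C·(M/N) marked.
E[R] = 287 × 132 / 2076 = 37884 / 2076 ≈ 18.2 → 18

expected recaptures ≈ 18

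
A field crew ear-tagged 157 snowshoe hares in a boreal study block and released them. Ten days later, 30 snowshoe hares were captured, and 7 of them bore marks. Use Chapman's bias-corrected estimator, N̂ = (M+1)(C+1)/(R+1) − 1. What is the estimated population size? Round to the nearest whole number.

N ≈ 611

N̂ = (157+1)(30+1)/(7+1) − 1 = 158·31/8 − 1
= 4898/8 − 1 ≈ 612.2 − 1 ≈ 611.2 → 611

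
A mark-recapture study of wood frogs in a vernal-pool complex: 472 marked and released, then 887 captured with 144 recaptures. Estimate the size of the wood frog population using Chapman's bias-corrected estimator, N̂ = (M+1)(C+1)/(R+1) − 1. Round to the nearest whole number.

N ≈ 2896

N̂ = (472+1)(887+1)/(144+1) − 1 = 473·888/145 − 1
= 420024/145 − 1 ≈ 2896.7 − 1 ≈ 2895.7 → 2896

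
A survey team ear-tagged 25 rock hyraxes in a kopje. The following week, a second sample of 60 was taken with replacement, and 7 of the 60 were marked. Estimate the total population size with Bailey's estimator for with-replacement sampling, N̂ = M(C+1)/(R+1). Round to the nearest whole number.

N ≈ 191

N̂ = 25·(60+1)/(7+1) = 25·61/8 = 1525/8 ≈ 190.6 → 191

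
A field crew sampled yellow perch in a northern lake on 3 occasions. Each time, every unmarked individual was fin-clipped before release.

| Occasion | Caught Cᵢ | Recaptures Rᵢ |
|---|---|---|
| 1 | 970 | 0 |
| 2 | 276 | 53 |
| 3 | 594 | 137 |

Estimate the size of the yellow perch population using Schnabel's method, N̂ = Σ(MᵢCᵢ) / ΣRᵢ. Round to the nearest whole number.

Marked at large before each occasion: Mᵢ = Σⱼ<ᵢ (Cⱼ − Rⱼ) → M1=0, M2=970, M3=1193
Σ MᵢCᵢ = 0·970 + 970·276 + 1193·594 = 0 + 267720 + 708642 = 976362
Σ Rᵢ = 0 + 53 + 137 = 190
N̂ = 976362 / 190 ≈ 5138.7 → 5139

N ≈ 5139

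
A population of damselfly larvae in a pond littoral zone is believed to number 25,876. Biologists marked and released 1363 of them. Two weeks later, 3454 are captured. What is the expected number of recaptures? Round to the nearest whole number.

expected recaptures ≈ 182

The marked fraction of the population is 1363/25876, so in a sample of 3454 expect C·(M/N) marked.
E[R] = 1363 × 3454 / 25876 = 4707802 / 25876 ≈ 181.9 → 182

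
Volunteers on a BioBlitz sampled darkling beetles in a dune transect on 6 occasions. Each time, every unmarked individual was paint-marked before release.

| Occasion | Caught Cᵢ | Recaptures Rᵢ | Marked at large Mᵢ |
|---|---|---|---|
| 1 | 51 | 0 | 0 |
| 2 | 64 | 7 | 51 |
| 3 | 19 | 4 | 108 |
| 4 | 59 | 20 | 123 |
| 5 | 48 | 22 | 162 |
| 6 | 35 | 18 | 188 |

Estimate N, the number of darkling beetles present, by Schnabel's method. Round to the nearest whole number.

Σ MᵢCᵢ = 0·51 + 51·64 + 108·19 + 123·59 + 162·48 + 188·35 = 0 + 3264 + 2052 + 7257 + 7776 + 6580 = 26929
Σ Rᵢ = 0 + 7 + 4 + 20 + 22 + 18 = 71
N̂ = 26929 / 71 ≈ 379.3 → 379

N ≈ 379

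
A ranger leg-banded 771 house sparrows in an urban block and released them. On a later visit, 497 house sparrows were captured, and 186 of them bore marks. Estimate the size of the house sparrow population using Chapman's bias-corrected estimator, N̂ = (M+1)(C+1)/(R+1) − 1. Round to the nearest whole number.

N̂ = (771+1)(497+1)/(186+1) − 1 = 772·498/187 − 1
= 384456/187 − 1 ≈ 2055.9 − 1 ≈ 2054.9 → 2055

N ≈ 2055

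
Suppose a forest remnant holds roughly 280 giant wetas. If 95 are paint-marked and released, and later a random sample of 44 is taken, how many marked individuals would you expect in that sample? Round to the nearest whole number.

The marked fraction of the population is 95/280, so in a sample of 44 expect C·(M/N) marked.
E[R] = 95 × 44 / 280 = 4180 / 280 ≈ 14.9 → 15

expected recaptures ≈ 15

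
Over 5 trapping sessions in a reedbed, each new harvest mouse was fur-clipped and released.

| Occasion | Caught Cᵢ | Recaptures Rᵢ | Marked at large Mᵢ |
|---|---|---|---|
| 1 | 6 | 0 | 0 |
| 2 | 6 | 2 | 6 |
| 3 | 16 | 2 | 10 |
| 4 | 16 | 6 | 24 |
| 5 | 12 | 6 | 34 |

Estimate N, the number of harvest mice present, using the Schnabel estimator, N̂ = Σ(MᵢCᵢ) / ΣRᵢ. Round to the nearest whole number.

Σ MᵢCᵢ = 0·6 + 6·6 + 10·16 + 24·16 + 34·12 = 0 + 36 + 160 + 384 + 408 = 988
Σ Rᵢ = 0 + 2 + 2 + 6 + 6 = 16
N̂ = 988 / 16 ≈ 61.8 → 62

N ≈ 62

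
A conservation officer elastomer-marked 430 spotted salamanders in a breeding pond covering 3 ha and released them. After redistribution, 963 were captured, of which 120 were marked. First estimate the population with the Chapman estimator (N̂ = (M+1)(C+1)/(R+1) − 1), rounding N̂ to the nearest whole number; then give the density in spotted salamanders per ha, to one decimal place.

N̂ = 431·964/121 − 1 = 415484/121 − 1 ≈ 3432.8 → 3433
Density = N̂ / area = 3433 / 3 ≈ 1144.33 → 1144.3 per ha

density ≈ 1144.3 spotted salamanders per ha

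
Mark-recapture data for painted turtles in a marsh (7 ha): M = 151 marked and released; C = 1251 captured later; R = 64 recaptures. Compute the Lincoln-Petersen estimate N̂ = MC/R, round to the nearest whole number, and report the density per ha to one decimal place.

density ≈ 421.7 painted turtles per ha

N̂ = 151·1251/64 = 188901/64 ≈ 2951.6 → 2952
Density = N̂ / area = 2952 / 7 ≈ 421.71 → 421.7 per ha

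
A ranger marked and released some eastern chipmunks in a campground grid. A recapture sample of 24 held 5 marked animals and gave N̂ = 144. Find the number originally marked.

From N = M·C/R: M = N·R / C = 144·5 / 24 = 720 / 24 = 30.

M = 30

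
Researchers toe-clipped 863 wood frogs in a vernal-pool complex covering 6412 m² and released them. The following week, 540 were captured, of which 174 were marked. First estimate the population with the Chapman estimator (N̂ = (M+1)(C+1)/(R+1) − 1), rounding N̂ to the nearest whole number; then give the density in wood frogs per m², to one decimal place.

density ≈ 0.4 wood frogs per m²

N̂ = 864·541/175 − 1 = 467424/175 − 1 ≈ 2670.0 → 2670
Density = N̂ / area = 2670 / 6412 ≈ 0.42 → 0.4 per m²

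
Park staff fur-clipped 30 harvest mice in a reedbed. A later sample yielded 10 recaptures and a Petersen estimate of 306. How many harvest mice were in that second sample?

C = 102

From N = M·C/R: C = N·R / M = 306·10 / 30 = 3060 / 30 = 102.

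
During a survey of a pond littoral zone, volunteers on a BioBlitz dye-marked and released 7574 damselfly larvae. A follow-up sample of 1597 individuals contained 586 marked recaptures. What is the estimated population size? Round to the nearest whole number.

Lincoln-Petersen assumes M/N = R/C, so N = M·C / R.
N = (7574 × 1597) / 586 = 12095678 / 586 ≈ 20641.1 → 20641

N ≈ 20,641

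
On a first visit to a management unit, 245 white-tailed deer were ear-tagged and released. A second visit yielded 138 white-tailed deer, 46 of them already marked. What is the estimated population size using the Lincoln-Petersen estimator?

N = (245 × 138) / 46 = 33810 / 46 = 735

N = 735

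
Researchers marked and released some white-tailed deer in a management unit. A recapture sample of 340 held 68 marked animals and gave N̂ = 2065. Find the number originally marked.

From N = M·C/R: M = N·R / C = 2065·68 / 340 = 140420 / 340 = 413.

M = 413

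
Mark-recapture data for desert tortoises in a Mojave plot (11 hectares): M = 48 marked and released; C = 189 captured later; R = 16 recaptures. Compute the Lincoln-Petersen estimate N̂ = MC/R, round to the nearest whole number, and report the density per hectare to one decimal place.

N̂ = 48·189/16 = 9072/16 = 567
Density = N̂ / area = 567 / 11 ≈ 51.545 → 51.5 per hectare

density ≈ 51.5 desert tortoises per hectare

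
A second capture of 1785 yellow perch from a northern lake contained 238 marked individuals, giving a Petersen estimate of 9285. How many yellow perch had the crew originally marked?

M = 1238

From N = M·C/R: M = N·R / C = 9285·238 / 1785 = 2209830 / 1785 = 1238.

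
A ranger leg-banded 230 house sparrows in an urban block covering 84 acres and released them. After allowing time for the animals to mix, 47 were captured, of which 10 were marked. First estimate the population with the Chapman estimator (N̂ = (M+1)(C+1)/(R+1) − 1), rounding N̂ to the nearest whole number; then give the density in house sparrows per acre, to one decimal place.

N̂ = 231·48/11 − 1 = 11088/11 − 1 = 1007
Density = N̂ / area = 1007 / 84 ≈ 11.99 → 12.0 per acre

density ≈ 12.0 house sparrows per acre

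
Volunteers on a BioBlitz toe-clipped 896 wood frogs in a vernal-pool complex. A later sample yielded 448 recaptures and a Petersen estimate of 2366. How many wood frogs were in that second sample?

C = 1183

From N = M·C/R: C = N·R / M = 2366·448 / 896 = 1059968 / 896 = 1183.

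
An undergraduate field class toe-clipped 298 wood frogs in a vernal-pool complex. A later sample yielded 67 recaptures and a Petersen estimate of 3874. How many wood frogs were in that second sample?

From N = M·C/R: C = N·R / M = 3874·67 / 298 = 259558 / 298 = 871.

C = 871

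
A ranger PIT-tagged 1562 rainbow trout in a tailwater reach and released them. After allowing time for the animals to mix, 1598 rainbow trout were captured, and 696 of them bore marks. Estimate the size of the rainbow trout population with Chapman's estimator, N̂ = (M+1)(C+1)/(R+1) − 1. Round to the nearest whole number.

N ≈ 3585

N̂ = (1562+1)(1598+1)/(696+1) − 1 = 1563·1599/697 − 1
= 2499237/697 − 1 ≈ 3585.7 − 1 ≈ 3584.7 → 3585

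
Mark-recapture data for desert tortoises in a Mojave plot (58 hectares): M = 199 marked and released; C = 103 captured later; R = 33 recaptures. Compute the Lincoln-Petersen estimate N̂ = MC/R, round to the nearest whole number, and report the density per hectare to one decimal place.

density ≈ 10.7 desert tortoises per hectare

N̂ = 199·103/33 = 20497/33 ≈ 621.1 → 621
Density = N̂ / area = 621 / 58 ≈ 10.71 → 10.7 per hectare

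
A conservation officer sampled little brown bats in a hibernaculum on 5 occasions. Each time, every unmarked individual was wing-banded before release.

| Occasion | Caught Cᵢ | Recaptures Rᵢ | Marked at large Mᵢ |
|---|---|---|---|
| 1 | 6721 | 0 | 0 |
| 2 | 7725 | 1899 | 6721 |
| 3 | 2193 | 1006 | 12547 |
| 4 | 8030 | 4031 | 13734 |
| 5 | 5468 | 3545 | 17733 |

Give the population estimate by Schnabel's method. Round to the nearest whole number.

N ≈ 27,353

Σ MᵢCᵢ = 0·6721 + 6721·7725 + 12547·2193 + 13734·8030 + 17733·5468 = 0 + 51919725 + 27515571 + 110284020 + 96964044 = 286683360
Σ Rᵢ = 0 + 1899 + 1006 + 4031 + 3545 = 10481
N̂ = 286683360 / 10481 ≈ 27352.7 → 27353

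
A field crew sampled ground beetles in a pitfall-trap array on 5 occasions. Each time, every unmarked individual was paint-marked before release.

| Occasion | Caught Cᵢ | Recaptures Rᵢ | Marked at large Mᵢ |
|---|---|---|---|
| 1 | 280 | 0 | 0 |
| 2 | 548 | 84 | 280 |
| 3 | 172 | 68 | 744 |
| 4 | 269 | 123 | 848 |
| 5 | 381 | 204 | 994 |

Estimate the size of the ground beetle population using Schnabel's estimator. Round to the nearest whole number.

Σ MᵢCᵢ = 0·280 + 280·548 + 744·172 + 848·269 + 994·381 = 0 + 153440 + 127968 + 228112 + 378714 = 888234
Σ Rᵢ = 0 + 84 + 68 + 123 + 204 = 479
N̂ = 888234 / 479 ≈ 1854.4 → 1854

N ≈ 1854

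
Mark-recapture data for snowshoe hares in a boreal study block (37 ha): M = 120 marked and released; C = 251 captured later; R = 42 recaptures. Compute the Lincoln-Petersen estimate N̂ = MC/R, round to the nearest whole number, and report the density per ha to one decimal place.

density ≈ 19.4 snowshoe hares per ha

N̂ = 120·251/42 = 30120/42 ≈ 717.1 → 717
Density = N̂ / area = 717 / 37 ≈ 19.38 → 19.4 per ha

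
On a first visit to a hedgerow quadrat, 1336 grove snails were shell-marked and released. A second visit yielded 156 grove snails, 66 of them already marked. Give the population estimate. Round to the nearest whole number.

N ≈ 3158

N = (1336 × 156) / 66 = 208416 / 66 ≈ 3157.8 → 3158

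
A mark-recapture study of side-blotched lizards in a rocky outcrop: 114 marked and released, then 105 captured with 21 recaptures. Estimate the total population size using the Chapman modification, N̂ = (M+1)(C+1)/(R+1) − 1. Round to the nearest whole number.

N̂ = (114+1)(105+1)/(21+1) − 1 = 115·106/22 − 1
= 12190/22 − 1 ≈ 554.1 − 1 ≈ 553.1 → 553

N ≈ 553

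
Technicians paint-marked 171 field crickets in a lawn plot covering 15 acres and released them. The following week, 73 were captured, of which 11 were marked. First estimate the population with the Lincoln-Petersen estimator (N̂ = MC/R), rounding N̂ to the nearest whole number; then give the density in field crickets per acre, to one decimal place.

N̂ = 171·73/11 = 12483/11 ≈ 1134.8 → 1135
Density = N̂ / area = 1135 / 15 ≈ 75.67 → 75.7 per acre

density ≈ 75.7 field crickets per acre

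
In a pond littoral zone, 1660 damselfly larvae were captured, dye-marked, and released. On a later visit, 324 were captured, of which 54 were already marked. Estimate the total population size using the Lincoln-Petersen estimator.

Lincoln-Petersen assumes M/N = R/C, so N = M·C / R.
N = (1660 × 324) / 54 = 537840 / 54 = 9960

N = 9960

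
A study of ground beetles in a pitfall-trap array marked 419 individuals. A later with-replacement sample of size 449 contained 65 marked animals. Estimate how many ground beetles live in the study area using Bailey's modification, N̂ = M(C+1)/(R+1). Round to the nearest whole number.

N ≈ 2857

N̂ = 419·(449+1)/(65+1) = 419·450/66 = 188550/66 ≈ 2856.8 → 2857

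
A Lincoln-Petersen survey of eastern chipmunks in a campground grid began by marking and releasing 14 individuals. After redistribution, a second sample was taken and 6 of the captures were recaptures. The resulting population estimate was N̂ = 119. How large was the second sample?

From N = M·C/R: C = N·R / M = 119·6 / 14 = 714 / 14 = 51.

C = 51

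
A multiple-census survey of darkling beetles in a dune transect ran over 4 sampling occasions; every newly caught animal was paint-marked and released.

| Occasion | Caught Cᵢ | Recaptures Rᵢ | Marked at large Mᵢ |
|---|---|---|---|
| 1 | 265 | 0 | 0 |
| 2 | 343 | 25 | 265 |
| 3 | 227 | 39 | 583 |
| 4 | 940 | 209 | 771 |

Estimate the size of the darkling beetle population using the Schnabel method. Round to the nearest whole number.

Σ MᵢCᵢ = 0·265 + 265·343 + 583·227 + 771·940 = 0 + 90895 + 132341 + 724740 = 947976
Σ Rᵢ = 0 + 25 + 39 + 209 = 273
N̂ = 947976 / 273 ≈ 3472.4 → 3472

N ≈ 3472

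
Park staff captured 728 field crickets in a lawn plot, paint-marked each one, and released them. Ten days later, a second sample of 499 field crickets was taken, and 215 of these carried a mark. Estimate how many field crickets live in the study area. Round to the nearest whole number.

The marked fraction in the recapture sample should equal the marked fraction in the population: 215/499 = 728/N.
N = (728 × 499) / 215 = 363272 / 215 ≈ 1689.6 → 1690

N ≈ 1690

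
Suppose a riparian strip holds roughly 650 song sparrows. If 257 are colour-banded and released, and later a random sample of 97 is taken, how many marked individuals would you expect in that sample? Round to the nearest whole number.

Expected recaptures E[R] = M·C / N.
E[R] = 257 × 97 / 650 = 24929 / 650 ≈ 38.4 → 38

expected recaptures ≈ 38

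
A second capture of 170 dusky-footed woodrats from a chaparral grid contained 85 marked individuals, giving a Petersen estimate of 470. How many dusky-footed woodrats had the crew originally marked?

M = 235

From N = M·C/R: M = N·R / C = 470·85 / 170 = 39950 / 170 = 235.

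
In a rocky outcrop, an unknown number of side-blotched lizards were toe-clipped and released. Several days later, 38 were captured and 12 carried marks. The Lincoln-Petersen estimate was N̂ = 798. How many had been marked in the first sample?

From N = M·C/R: M = N·R / C = 798·12 / 38 = 9576 / 38 = 252.

M = 252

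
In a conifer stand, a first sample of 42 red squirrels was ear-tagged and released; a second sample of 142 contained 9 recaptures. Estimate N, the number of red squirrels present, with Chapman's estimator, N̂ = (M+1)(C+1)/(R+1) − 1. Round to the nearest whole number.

N ≈ 614

N̂ = (42+1)(142+1)/(9+1) − 1 = 43·143/10 − 1
= 6149/10 − 1 ≈ 614.9 − 1 ≈ 613.9 → 614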